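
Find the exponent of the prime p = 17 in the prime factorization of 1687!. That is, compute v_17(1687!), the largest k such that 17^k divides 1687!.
v_17(1687!) = 104

Legendre's formula: v_p(n!) = Σ_{k ≥ 1} ⌊n / p^k⌋. For p = 17, n = 1687, the terms are:
  ⌊1687/17^1⌋ = ⌊1687/17⌋ = 99
  ⌊1687/17^2⌋ = ⌊1687/289⌋ = 5
(the next term ⌊1687/17^3⌋ = 0, terminating the sum). Summing: v_17(1687!) = 99 + 5 = 104.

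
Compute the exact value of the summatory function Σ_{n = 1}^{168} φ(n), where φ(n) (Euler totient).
Σ_{n ≤ 168} φ(n) = 8610

Compute φ(n) for each 1 ≤ n ≤ 168: φ(1) = 1, φ(2) = 1, φ(3) = 2, φ(4) = 2, φ(5) = 4, φ(6) = 2, φ(7) = 6, φ(8) = 4, φ(9) = 6, φ(10) = 4, φ(11) = 10, φ(12) = 4, φ(13) = 12, φ(14) = 6, φ(15) = 8, φ(16) = 8, φ(17) = 16, φ(18) = 6, φ(19) = 18, φ(20) = 8, φ(21) = 12, φ(22) = 10, φ(23) = 22, φ(24) = 8, φ(25) = 20, φ(26) = 12, φ(27) = 18, φ(28) = 12, φ(29) = 28, φ(30) = 8, φ(31) = 30, φ(32) = 16, φ(33) = 20, φ(34) = 16, φ(35) = 24, φ(36) = 12, φ(37) = 36, φ(38) = 18, φ(39) = 24, φ(40) = 16, φ(41) = 40, φ(42) = 12, φ(43) = 42, φ(44) = 20, φ(45) = 24, φ(46) = 22, φ(47) = 46, φ(48) = 16, φ(49) = 42, φ(50) = 20, φ(51) = 32, φ(52) = 24, φ(53) = 52, φ(54) = 18, φ(55) = 40, φ(56) = 24, φ(57) = 36, φ(58) = 28, φ(59) = 58, φ(60) = 16, φ(61) = 60, φ(62) = 30, φ(63) = 36, φ(64) = 32, φ(65) = 48, φ(66) = 20, φ(67) = 66, φ(68) = 32, φ(69) = 44, φ(70) = 24, φ(71) = 70, φ(72) = 24, φ(73) = 72, φ(74) = 36, φ(75) = 40, φ(76) = 36, φ(77) = 60, φ(78) = 24, φ(79) = 78, φ(80) = 32, φ(81) = 54, φ(82) = 40, φ(83) = 82, φ(84) = 24, φ(85) = 64, φ(86) = 42, φ(87) = 56, φ(88) = 40, φ(89) = 88, φ(90) = 24, φ(91) = 72, φ(92) = 44, φ(93) = 60, φ(94) = 46, φ(95) = 72, φ(96) = 32, φ(97) = 96, φ(98) = 42, φ(99) = 60, φ(100) = 40, φ(101) = 100, φ(102) = 32, φ(103) = 102, φ(104) = 48, φ(105) = 48, φ(106) = 52, φ(107) = 106, φ(108) = 36, φ(109) = 108, φ(110) = 40, φ(111) = 72, φ(112) = 48, φ(113) = 112, φ(114) = 36, φ(115) = 88, φ(116) = 56, φ(117) = 72, φ(118) = 58, φ(119) = 96, φ(120) = 32, φ(121) = 110, φ(122) = 60, φ(123) = 80, φ(124) = 60, φ(125) = 100, φ(126) = 36, φ(127) = 126, φ(128) = 64, φ(129) = 84, φ(130) = 48, φ(131) = 130, φ(132) = 40, φ(133) = 108, φ(134) = 66, φ(135) = 72, φ(136) = 64, φ(137) = 136, φ(138) = 44, φ(139) = 138, φ(140) = 48, φ(141) = 92, φ(142) = 70, φ(143) = 120, φ(144) = 48, φ(145) = 112, φ(146) = 72, φ(147) = 84, φ(148) = 72, φ(149) = 148, φ(150) = 40, φ(151) = 150, φ(152) = 72, φ(153) = 96, φ(154) = 60, φ(155) = 120, φ(156) = 48, φ(157) = 156, φ(158) = 78, φ(159) = 104, φ(160) = 64, φ(161) = 132, φ(162) = 54, φ(163) = 162, φ(164) = 80, φ(165) = 80, φ(166) = 82, φ(167) = 166, φ(168) = 48. Summing all 168 values: 8610. (Average order: Σ_{n ≤ x} φ(n) ~ (3/π²) x². For x = 168, (3/π²)·168² ≈ 8579.07.)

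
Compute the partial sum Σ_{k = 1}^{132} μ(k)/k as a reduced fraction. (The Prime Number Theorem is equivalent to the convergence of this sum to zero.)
Σ μ(k)/k = -4282394934202784040475989054340166706696769726931/525896479052627740771371797072411912900610967452630

Values of μ(k) for 1 ≤ k ≤ 132: μ(1) = 1, μ(2) = -1, μ(3) = -1, μ(5) = -1, μ(6) = 1, μ(7) = -1, μ(10) = 1, μ(11) = -1, μ(13) = -1, μ(14) = 1, μ(15) = 1, μ(17) = -1, μ(19) = -1, μ(21) = 1, μ(22) = 1, μ(23) = -1, μ(26) = 1, μ(29) = -1, μ(30) = -1, μ(31) = -1, μ(33) = 1, μ(34) = 1, μ(35) = 1, μ(37) = -1, μ(38) = 1, μ(39) = 1, μ(41) = -1, μ(42) = -1, μ(43) = -1, μ(46) = 1, μ(47) = -1, μ(51) = 1, μ(53) = -1, μ(55) = 1, μ(57) = 1, μ(58) = 1, μ(59) = -1, μ(61) = -1, μ(62) = 1, μ(65) = 1, μ(66) = -1, μ(67) = -1, μ(69) = 1, μ(70) = -1, μ(71) = -1, μ(73) = -1, μ(74) = 1, μ(77) = 1, μ(78) = -1, μ(79) = -1, μ(82) = 1, μ(83) = -1, μ(85) = 1, μ(86) = 1, μ(87) = 1, μ(89) = -1, μ(91) = 1, μ(93) = 1, μ(94) = 1, μ(95) = 1, μ(97) = -1, μ(101) = -1, μ(102) = -1, μ(103) = -1, μ(105) = -1, μ(106) = 1, μ(107) = -1, μ(109) = -1, μ(110) = -1, μ(111) = 1, μ(113) = -1, μ(114) = -1, μ(115) = 1, μ(118) = 1, μ(119) = 1, μ(122) = 1, μ(123) = 1, μ(127) = -1, μ(129) = 1, μ(130) = -1, μ(131) = -1, with μ = 0 on non-squarefree integers. Summing μ(k)/k for k where μ(k) ≠ 0 gives -4282394934202784040475989054340166706696769726931/525896479052627740771371797072411912900610967452630 ≈ -0.0081. (PNT ⟺ this sum → 0 as n → ∞.)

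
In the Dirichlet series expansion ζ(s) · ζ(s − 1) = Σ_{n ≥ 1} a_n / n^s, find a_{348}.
σ(348) = 840

In the product (Σ m^0/m^s)(Σ k / k^s) = Σ (Σ_{d | n} d) / n^s, the coefficient of 1/n^s is σ(n) = Σ_{d | n} d. For n = 348, divisors are [1, 2, 3, 4, 6, 12, 29, 58, 87, 116, 174, 348]; summing: σ(348) = 840.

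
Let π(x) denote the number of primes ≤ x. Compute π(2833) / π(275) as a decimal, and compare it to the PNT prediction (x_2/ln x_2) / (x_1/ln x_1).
π(2833)/π(275) = 411/58 ≈ 7.0862;  PNT prediction ≈ 7.2792.

π(275) = 58 and π(2833) = 411, so π(2833)/π(275) ≈ 7.0862. The PNT-predicted ratio is (2833/ln(2833)) / (275/ln(275)) ≈ 7.2792. The two agree to within a few percent, as expected.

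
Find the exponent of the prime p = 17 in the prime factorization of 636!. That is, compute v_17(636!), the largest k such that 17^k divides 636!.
v_17(636!) = 39

Legendre's formula: v_p(n!) = Σ_{k ≥ 1} ⌊n / p^k⌋. For p = 17, n = 636, the terms are:
  ⌊636/17^1⌋ = ⌊636/17⌋ = 37
  ⌊636/17^2⌋ = ⌊636/289⌋ = 2
(the next term ⌊636/17^3⌋ = 0, terminating the sum). Summing: v_17(636!) = 37 + 2 = 39.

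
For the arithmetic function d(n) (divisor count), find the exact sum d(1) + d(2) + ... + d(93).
Σ_{n ≤ 93} d(n) = 439

Compute d(n) for each 1 ≤ n ≤ 93: d(1) = 1, d(2) = 2, d(3) = 2, d(4) = 3, d(5) = 2, d(6) = 4, d(7) = 2, d(8) = 4, d(9) = 3, d(10) = 4, d(11) = 2, d(12) = 6, d(13) = 2, d(14) = 4, d(15) = 4, d(16) = 5, d(17) = 2, d(18) = 6, d(19) = 2, d(20) = 6, d(21) = 4, d(22) = 4, d(23) = 2, d(24) = 8, d(25) = 3, d(26) = 4, d(27) = 4, d(28) = 6, d(29) = 2, d(30) = 8, d(31) = 2, d(32) = 6, d(33) = 4, d(34) = 4, d(35) = 4, d(36) = 9, d(37) = 2, d(38) = 4, d(39) = 4, d(40) = 8, d(41) = 2, d(42) = 8, d(43) = 2, d(44) = 6, d(45) = 6, d(46) = 4, d(47) = 2, d(48) = 10, d(49) = 3, d(50) = 6, d(51) = 4, d(52) = 6, d(53) = 2, d(54) = 8, d(55) = 4, d(56) = 8, d(57) = 4, d(58) = 4, d(59) = 2, d(60) = 12, d(61) = 2, d(62) = 4, d(63) = 6, d(64) = 7, d(65) = 4, d(66) = 8, d(67) = 2, d(68) = 6, d(69) = 4, d(70) = 8, d(71) = 2, d(72) = 12, d(73) = 2, d(74) = 4, d(75) = 6, d(76) = 6, d(77) = 4, d(78) = 8, d(79) = 2, d(80) = 10, d(81) = 5, d(82) = 4, d(83) = 2, d(84) = 12, d(85) = 4, d(86) = 4, d(87) = 4, d(88) = 8, d(89) = 2, d(90) = 12, d(91) = 4, d(92) = 6, d(93) = 4. Summing all 93 values: 439. (Dirichlet's divisor formula: Σ_{n ≤ x} d(n) = x ln(x) + (2γ − 1) x + O(√x). For x = 93, the asymptotic estimate is ≈ 435.89.)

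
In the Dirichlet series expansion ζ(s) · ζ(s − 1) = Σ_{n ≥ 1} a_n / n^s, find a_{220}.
σ(220) = 504

In the product (Σ m^0/m^s)(Σ k / k^s) = Σ (Σ_{d | n} d) / n^s, the coefficient of 1/n^s is σ(n) = Σ_{d | n} d. For n = 220, divisors are [1, 2, 4, 5, 10, 11, 20, 22, 44, 55, 110, 220]; summing: σ(220) = 504.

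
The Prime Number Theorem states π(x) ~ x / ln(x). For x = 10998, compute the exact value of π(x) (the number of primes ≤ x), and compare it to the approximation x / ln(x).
π(10998) = 1335;  x/ln(x) ≈ 1181.89;  relative error ≈ 11.47%.

Directly count primes up to 10998: π(10998) = 1335. The PNT approximation gives 10998/ln(10998) ≈ 10998/9.30547 ≈ 1181.89. Relative error (π(x) − x/ln(x)) / π(x) ≈ 11.47%; the approximation is known to undercount slightly (Li(x) is a better estimate).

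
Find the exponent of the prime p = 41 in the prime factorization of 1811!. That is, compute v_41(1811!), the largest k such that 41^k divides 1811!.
v_41(1811!) = 45

Legendre's formula: v_p(n!) = Σ_{k ≥ 1} ⌊n / p^k⌋. For p = 41, n = 1811, the terms are:
  ⌊1811/41^1⌋ = ⌊1811/41⌋ = 44
  ⌊1811/41^2⌋ = ⌊1811/1681⌋ = 1
(the next term ⌊1811/41^3⌋ = 0, terminating the sum). Summing: v_41(1811!) = 44 + 1 = 45.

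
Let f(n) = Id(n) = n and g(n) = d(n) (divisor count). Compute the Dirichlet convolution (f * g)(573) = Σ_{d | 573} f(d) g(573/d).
(Id * d)(573) = 965

Divisors of 573: [1, 3, 191, 573]. For each d | 573:
  d = 1: Id(1) · d(573/1) = 1 · 4 = 4
  d = 3: Id(3) · d(573/3) = 3 · 2 = 6
  d = 191: Id(191) · d(573/191) = 191 · 2 = 382
  d = 573: Id(573) · d(573/573) = 573 · 1 = 573
Summing: (Id * d)(573) = 4 + 6 + 382 + 573 = 965.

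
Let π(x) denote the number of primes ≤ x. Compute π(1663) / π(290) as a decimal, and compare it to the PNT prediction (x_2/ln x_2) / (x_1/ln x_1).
π(1663)/π(290) = 261/61 ≈ 4.2787;  PNT prediction ≈ 4.3841.

π(290) = 61 and π(1663) = 261, so π(1663)/π(290) ≈ 4.2787. The PNT-predicted ratio is (1663/ln(1663)) / (290/ln(290)) ≈ 4.3841. The two agree to within a few percent, as expected.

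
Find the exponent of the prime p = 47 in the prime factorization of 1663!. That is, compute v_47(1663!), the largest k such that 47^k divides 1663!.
v_47(1663!) = 35

Legendre's formula: v_p(n!) = Σ_{k ≥ 1} ⌊n / p^k⌋. For p = 47, n = 1663, the terms are:
  ⌊1663/47^1⌋ = ⌊1663/47⌋ = 35
(the next term ⌊1663/47^2⌋ = 0, terminating the sum). Summing: v_47(1663!) = 35 = 35.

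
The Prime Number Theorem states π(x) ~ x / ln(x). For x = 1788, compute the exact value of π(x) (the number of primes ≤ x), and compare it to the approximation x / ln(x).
π(1788) = 277;  x/ln(x) ≈ 238.75;  relative error ≈ 13.81%.

Directly count primes up to 1788: π(1788) = 277. The PNT approximation gives 1788/ln(1788) ≈ 1788/7.48885 ≈ 238.75. Relative error (π(x) − x/ln(x)) / π(x) ≈ 13.81%; the approximation is known to undercount slightly (Li(x) is a better estimate).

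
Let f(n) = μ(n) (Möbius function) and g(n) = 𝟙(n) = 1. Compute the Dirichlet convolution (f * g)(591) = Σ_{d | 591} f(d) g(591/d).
(μ * 𝟙)(591) = 0

Divisors of 591: [1, 3, 197, 591]. For each d | 591:
  d = 1: μ(1) · 𝟙(591/1) = 1 · 1 = 1
  d = 3: μ(3) · 𝟙(591/3) = -1 · 1 = -1
  d = 197: μ(197) · 𝟙(591/197) = -1 · 1 = -1
  d = 591: μ(591) · 𝟙(591/591) = 1 · 1 = 1
Summing: (μ * 𝟙)(591) = 1 + -1 + -1 + 1 = 0.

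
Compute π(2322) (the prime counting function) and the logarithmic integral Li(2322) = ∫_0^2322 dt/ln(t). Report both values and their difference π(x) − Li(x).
π(2322) = 344;  Li(2322) ≈ 356.75;  π(x) − Li(x) ≈ -12.75.

Direct count of primes ≤ 2322 gives π(2322) = 344. Numerical evaluation of the logarithmic integral gives Li(2322) ≈ 356.75. The difference π(x) − Li(x) ≈ -12.75 is typically negative for small/moderate x (Li(x) overestimates), though Littlewood's theorem shows this sign changes infinitely often.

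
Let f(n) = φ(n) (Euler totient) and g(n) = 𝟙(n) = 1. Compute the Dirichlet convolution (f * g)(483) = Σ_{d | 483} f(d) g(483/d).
(φ * 𝟙)(483) = 483

Divisors of 483: [1, 3, 7, 21, 23, 69, 161, 483]. For each d | 483:
  d = 1: φ(1) · 𝟙(483/1) = 1 · 1 = 1
  d = 3: φ(3) · 𝟙(483/3) = 2 · 1 = 2
  d = 7: φ(7) · 𝟙(483/7) = 6 · 1 = 6
  d = 21: φ(21) · 𝟙(483/21) = 12 · 1 = 12
  d = 23: φ(23) · 𝟙(483/23) = 22 · 1 = 22
  d = 69: φ(69) · 𝟙(483/69) = 44 · 1 = 44
  d = 161: φ(161) · 𝟙(483/161) = 132 · 1 = 132
  d = 483: φ(483) · 𝟙(483/483) = 264 · 1 = 264
Summing: (φ * 𝟙)(483) = 1 + 2 + 6 + 12 + 22 + 44 + 132 + 264 = 483.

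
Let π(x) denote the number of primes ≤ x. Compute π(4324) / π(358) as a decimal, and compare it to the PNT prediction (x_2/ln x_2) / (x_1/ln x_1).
π(4324)/π(358) = 590/71 ≈ 8.3099;  PNT prediction ≈ 8.4839.

π(358) = 71 and π(4324) = 590, so π(4324)/π(358) ≈ 8.3099. The PNT-predicted ratio is (4324/ln(4324)) / (358/ln(358)) ≈ 8.4839. The two agree to within a few percent, as expected.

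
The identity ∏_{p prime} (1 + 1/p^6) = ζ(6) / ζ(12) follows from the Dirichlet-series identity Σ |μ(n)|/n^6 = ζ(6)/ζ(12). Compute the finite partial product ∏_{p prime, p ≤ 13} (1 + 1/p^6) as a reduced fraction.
∏ = 261167492243135861/256778456493448890

The primes p ≤ 13 are [2, 3, 5, 7, 11, 13]. For each, (1 + 1/p^6) = (p^6 + 1)/p^6. Multiplying these fractions over p ∈ [2, 3, 5, 7, 11, 13] gives 261167492243135861/256778456493448890. (In the limit P → ∞ this tends to ζ(6)/ζ(12).)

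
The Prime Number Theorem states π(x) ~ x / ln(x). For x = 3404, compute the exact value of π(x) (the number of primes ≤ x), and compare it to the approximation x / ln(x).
π(3404) = 478;  x/ln(x) ≈ 418.56;  relative error ≈ 12.44%.

Directly count primes up to 3404: π(3404) = 478. The PNT approximation gives 3404/ln(3404) ≈ 3404/8.13271 ≈ 418.56. Relative error (π(x) − x/ln(x)) / π(x) ≈ 12.44%; the approximation is known to undercount slightly (Li(x) is a better estimate).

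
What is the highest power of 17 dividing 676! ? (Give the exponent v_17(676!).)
v_17(676!) = 41

Legendre's formula: v_p(n!) = Σ_{k ≥ 1} ⌊n / p^k⌋. For p = 17, n = 676, the terms are:
  ⌊676/17^1⌋ = ⌊676/17⌋ = 39
  ⌊676/17^2⌋ = ⌊676/289⌋ = 2
(the next term ⌊676/17^3⌋ = 0, terminating the sum). Summing: v_17(676!) = 39 + 2 = 41.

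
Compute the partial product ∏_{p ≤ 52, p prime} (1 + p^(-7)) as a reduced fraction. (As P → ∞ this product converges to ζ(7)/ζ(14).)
∏ = 263853992248183929955588067841649958807762565359040660091503223132247928290282626850939575242745161896165376/261685269908462752626449098337825267072687203746267710284915637456014619560925349129829845059340019784340625

The primes p ≤ 52 are [2, 3, 5, 7, 11, 13, 17, 19, 23, 29, 31, 37, 41, 43, 47]. For each, (1 + 1/p^7) = (p^7 + 1)/p^7. Multiplying these fractions over p ∈ [2, 3, 5, 7, 11, 13, 17, 19, 23, 29, 31, 37, 41, 43, 47] gives 263853992248183929955588067841649958807762565359040660091503223132247928290282626850939575242745161896165376/261685269908462752626449098337825267072687203746267710284915637456014619560925349129829845059340019784340625. (In the limit P → ∞ this tends to ζ(7)/ζ(14).)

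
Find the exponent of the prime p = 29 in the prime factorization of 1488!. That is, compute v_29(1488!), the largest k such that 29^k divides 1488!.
v_29(1488!) = 52

Legendre's formula: v_p(n!) = Σ_{k ≥ 1} ⌊n / p^k⌋. For p = 29, n = 1488, the terms are:
  ⌊1488/29^1⌋ = ⌊1488/29⌋ = 51
  ⌊1488/29^2⌋ = ⌊1488/841⌋ = 1
(the next term ⌊1488/29^3⌋ = 0, terminating the sum). Summing: v_29(1488!) = 51 + 1 = 52.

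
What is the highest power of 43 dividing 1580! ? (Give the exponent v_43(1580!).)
v_43(1580!) = 36

Legendre's formula: v_p(n!) = Σ_{k ≥ 1} ⌊n / p^k⌋. For p = 43, n = 1580, the terms are:
  ⌊1580/43^1⌋ = ⌊1580/43⌋ = 36
(the next term ⌊1580/43^2⌋ = 0, terminating the sum). Summing: v_43(1580!) = 36 = 36.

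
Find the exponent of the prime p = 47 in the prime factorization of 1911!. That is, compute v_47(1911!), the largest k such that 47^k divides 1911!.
v_47(1911!) = 40

Legendre's formula: v_p(n!) = Σ_{k ≥ 1} ⌊n / p^k⌋. For p = 47, n = 1911, the terms are:
  ⌊1911/47^1⌋ = ⌊1911/47⌋ = 40
(the next term ⌊1911/47^2⌋ = 0, terminating the sum). Summing: v_47(1911!) = 40 = 40.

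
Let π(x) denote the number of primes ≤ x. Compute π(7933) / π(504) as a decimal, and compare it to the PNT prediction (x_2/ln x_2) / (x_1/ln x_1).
π(7933)/π(504) = 1002/96 ≈ 10.4375;  PNT prediction ≈ 10.9084.

π(504) = 96 and π(7933) = 1002, so π(7933)/π(504) ≈ 10.4375. The PNT-predicted ratio is (7933/ln(7933)) / (504/ln(504)) ≈ 10.9084. The two agree to within a few percent, as expected.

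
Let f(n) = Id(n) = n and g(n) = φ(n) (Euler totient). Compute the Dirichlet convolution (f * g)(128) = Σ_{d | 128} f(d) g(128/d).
(Id * φ)(128) = 576

Divisors of 128: [1, 2, 4, 8, 16, 32, 64, 128]. For each d | 128:
  d = 1: Id(1) · φ(128/1) = 1 · 64 = 64
  d = 2: Id(2) · φ(128/2) = 2 · 32 = 64
  d = 4: Id(4) · φ(128/4) = 4 · 16 = 64
  d = 8: Id(8) · φ(128/8) = 8 · 8 = 64
  d = 16: Id(16) · φ(128/16) = 16 · 4 = 64
  d = 32: Id(32) · φ(128/32) = 32 · 2 = 64
  d = 64: Id(64) · φ(128/64) = 64 · 1 = 64
  d = 128: Id(128) · φ(128/128) = 128 · 1 = 128
Summing: (Id * φ)(128) = 64 + 64 + 64 + 64 + 64 + 64 + 64 + 128 = 576.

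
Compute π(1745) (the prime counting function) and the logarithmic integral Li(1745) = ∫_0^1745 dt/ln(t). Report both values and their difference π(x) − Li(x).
π(1745) = 271;  Li(1745) ≈ 280.96;  π(x) − Li(x) ≈ -9.96.

Direct count of primes ≤ 1745 gives π(1745) = 271. Numerical evaluation of the logarithmic integral gives Li(1745) ≈ 280.96. The difference π(x) − Li(x) ≈ -9.96 is typically negative for small/moderate x (Li(x) overestimates), though Littlewood's theorem shows this sign changes infinitely often.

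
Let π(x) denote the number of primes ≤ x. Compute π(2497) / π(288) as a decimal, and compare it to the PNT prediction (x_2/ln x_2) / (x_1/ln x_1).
π(2497)/π(288) = 367/61 ≈ 6.0164;  PNT prediction ≈ 6.2763.

π(288) = 61 and π(2497) = 367, so π(2497)/π(288) ≈ 6.0164. The PNT-predicted ratio is (2497/ln(2497)) / (288/ln(288)) ≈ 6.2763. The two agree to within a few percent, as expected.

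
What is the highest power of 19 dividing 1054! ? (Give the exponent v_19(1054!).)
v_19(1054!) = 57

Legendre's formula: v_p(n!) = Σ_{k ≥ 1} ⌊n / p^k⌋. For p = 19, n = 1054, the terms are:
  ⌊1054/19^1⌋ = ⌊1054/19⌋ = 55
  ⌊1054/19^2⌋ = ⌊1054/361⌋ = 2
(the next term ⌊1054/19^3⌋ = 0, terminating the sum). Summing: v_19(1054!) = 55 + 2 = 57.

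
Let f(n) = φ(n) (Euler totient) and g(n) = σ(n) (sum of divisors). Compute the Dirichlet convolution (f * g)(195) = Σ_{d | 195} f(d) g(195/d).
(φ * σ)(195) = 1560

Divisors of 195: [1, 3, 5, 13, 15, 39, 65, 195]. For each d | 195:
  d = 1: φ(1) · σ(195/1) = 1 · 336 = 336
  d = 3: φ(3) · σ(195/3) = 2 · 84 = 168
  d = 5: φ(5) · σ(195/5) = 4 · 56 = 224
  d = 13: φ(13) · σ(195/13) = 12 · 24 = 288
  d = 15: φ(15) · σ(195/15) = 8 · 14 = 112
  d = 39: φ(39) · σ(195/39) = 24 · 6 = 144
  d = 65: φ(65) · σ(195/65) = 48 · 4 = 192
  d = 195: φ(195) · σ(195/195) = 96 · 1 = 96
Summing: (φ * σ)(195) = 336 + 168 + 224 + 288 + 112 + 144 + 192 + 96 = 1560.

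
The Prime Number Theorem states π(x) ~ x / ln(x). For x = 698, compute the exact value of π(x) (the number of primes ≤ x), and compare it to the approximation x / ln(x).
π(698) = 125;  x/ln(x) ≈ 106.59;  relative error ≈ 14.72%.

Directly count primes up to 698: π(698) = 125. The PNT approximation gives 698/ln(698) ≈ 698/6.54822 ≈ 106.59. Relative error (π(x) − x/ln(x)) / π(x) ≈ 14.72%; the approximation is known to undercount slightly (Li(x) is a better estimate).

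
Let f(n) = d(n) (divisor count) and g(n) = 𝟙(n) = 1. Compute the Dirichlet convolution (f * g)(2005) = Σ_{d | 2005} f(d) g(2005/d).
(d * 𝟙)(2005) = 9

Divisors of 2005: [1, 5, 401, 2005]. For each d | 2005:
  d = 1: d(1) · 𝟙(2005/1) = 1 · 1 = 1
  d = 5: d(5) · 𝟙(2005/5) = 2 · 1 = 2
  d = 401: d(401) · 𝟙(2005/401) = 2 · 1 = 2
  d = 2005: d(2005) · 𝟙(2005/2005) = 4 · 1 = 4
Summing: (d * 𝟙)(2005) = 1 + 2 + 2 + 4 = 9.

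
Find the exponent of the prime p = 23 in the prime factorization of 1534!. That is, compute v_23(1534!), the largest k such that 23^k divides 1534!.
v_23(1534!) = 68

Legendre's formula: v_p(n!) = Σ_{k ≥ 1} ⌊n / p^k⌋. For p = 23, n = 1534, the terms are:
  ⌊1534/23^1⌋ = ⌊1534/23⌋ = 66
  ⌊1534/23^2⌋ = ⌊1534/529⌋ = 2
(the next term ⌊1534/23^3⌋ = 0, terminating the sum). Summing: v_23(1534!) = 66 + 2 = 68.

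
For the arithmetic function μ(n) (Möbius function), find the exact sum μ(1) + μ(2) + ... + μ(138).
Σ_{n ≤ 138} μ(n) = -3

Compute μ(n) for each 1 ≤ n ≤ 138: μ(1) = 1, μ(2) = -1, μ(3) = -1, μ(4) = 0, μ(5) = -1, μ(6) = 1, μ(7) = -1, μ(8) = 0, μ(9) = 0, μ(10) = 1, μ(11) = -1, μ(12) = 0, μ(13) = -1, μ(14) = 1, μ(15) = 1, μ(16) = 0, μ(17) = -1, μ(18) = 0, μ(19) = -1, μ(20) = 0, μ(21) = 1, μ(22) = 1, μ(23) = -1, μ(24) = 0, μ(25) = 0, μ(26) = 1, μ(27) = 0, μ(28) = 0, μ(29) = -1, μ(30) = -1, μ(31) = -1, μ(32) = 0, μ(33) = 1, μ(34) = 1, μ(35) = 1, μ(36) = 0, μ(37) = -1, μ(38) = 1, μ(39) = 1, μ(40) = 0, μ(41) = -1, μ(42) = -1, μ(43) = -1, μ(44) = 0, μ(45) = 0, μ(46) = 1, μ(47) = -1, μ(48) = 0, μ(49) = 0, μ(50) = 0, μ(51) = 1, μ(52) = 0, μ(53) = -1, μ(54) = 0, μ(55) = 1, μ(56) = 0, μ(57) = 1, μ(58) = 1, μ(59) = -1, μ(60) = 0, μ(61) = -1, μ(62) = 1, μ(63) = 0, μ(64) = 0, μ(65) = 1, μ(66) = -1, μ(67) = -1, μ(68) = 0, μ(69) = 1, μ(70) = -1, μ(71) = -1, μ(72) = 0, μ(73) = -1, μ(74) = 1, μ(75) = 0, μ(76) = 0, μ(77) = 1, μ(78) = -1, μ(79) = -1, μ(80) = 0, μ(81) = 0, μ(82) = 1, μ(83) = -1, μ(84) = 0, μ(85) = 1, μ(86) = 1, μ(87) = 1, μ(88) = 0, μ(89) = -1, μ(90) = 0, μ(91) = 1, μ(92) = 0, μ(93) = 1, μ(94) = 1, μ(95) = 1, μ(96) = 0, μ(97) = -1, μ(98) = 0, μ(99) = 0, μ(100) = 0, μ(101) = -1, μ(102) = -1, μ(103) = -1, μ(104) = 0, μ(105) = -1, μ(106) = 1, μ(107) = -1, μ(108) = 0, μ(109) = -1, μ(110) = -1, μ(111) = 1, μ(112) = 0, μ(113) = -1, μ(114) = -1, μ(115) = 1, μ(116) = 0, μ(117) = 0, μ(118) = 1, μ(119) = 1, μ(120) = 0, μ(121) = 0, μ(122) = 1, μ(123) = 1, μ(124) = 0, μ(125) = 0, μ(126) = 0, μ(127) = -1, μ(128) = 0, μ(129) = 1, μ(130) = -1, μ(131) = -1, μ(132) = 0, μ(133) = 1, μ(134) = 1, μ(135) = 0, μ(136) = 0, μ(137) = -1, μ(138) = -1. Summing all 138 values: -3. (Mertens function M(x) = Σ_{n ≤ x} μ(n); on average M(x) should be small (PNT ⟺ M(x) = o(x)).)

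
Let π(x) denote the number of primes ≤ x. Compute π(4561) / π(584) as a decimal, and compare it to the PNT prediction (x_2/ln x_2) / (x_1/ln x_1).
π(4561)/π(584) = 618/106 ≈ 5.8302;  PNT prediction ≈ 5.9047.

π(584) = 106 and π(4561) = 618, so π(4561)/π(584) ≈ 5.8302. The PNT-predicted ratio is (4561/ln(4561)) / (584/ln(584)) ≈ 5.9047. The two agree to within a few percent, as expected.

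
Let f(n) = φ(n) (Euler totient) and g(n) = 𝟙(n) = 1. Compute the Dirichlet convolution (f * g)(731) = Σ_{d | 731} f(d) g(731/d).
(φ * 𝟙)(731) = 731

Divisors of 731: [1, 17, 43, 731]. For each d | 731:
  d = 1: φ(1) · 𝟙(731/1) = 1 · 1 = 1
  d = 17: φ(17) · 𝟙(731/17) = 16 · 1 = 16
  d = 43: φ(43) · 𝟙(731/43) = 42 · 1 = 42
  d = 731: φ(731) · 𝟙(731/731) = 672 · 1 = 672
Summing: (φ * 𝟙)(731) = 1 + 16 + 42 + 672 = 731.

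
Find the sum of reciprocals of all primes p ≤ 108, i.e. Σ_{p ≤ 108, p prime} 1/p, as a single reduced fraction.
Σ 1/p = 4701017770207212913287900722730772880277689/2566376117594999414479597815340071648394470

π(108) = 28, so the primes ≤ 108 are [2, 3, 5, 7, 11, 13, 17, 19, 23, 29, 31, 37, 41, 43, 47, 53, 59, 61, 67, 71, 73, 79, 83, 89, 97, 101, 103, 107]. Summing 1/p over these primes: 4701017770207212913287900722730772880277689/2566376117594999414479597815340071648394470 ≈ 1.8318. Mertens estimate ln ln(108) + 0.2615 ≈ 1.8053.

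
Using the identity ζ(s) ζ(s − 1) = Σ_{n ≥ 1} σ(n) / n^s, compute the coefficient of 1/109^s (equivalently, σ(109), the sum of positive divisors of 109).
σ(109) = 110

In the product (Σ m^0/m^s)(Σ k / k^s) = Σ (Σ_{d | n} d) / n^s, the coefficient of 1/n^s is σ(n) = Σ_{d | n} d. For n = 109, divisors are [1, 109]; summing: σ(109) = 110.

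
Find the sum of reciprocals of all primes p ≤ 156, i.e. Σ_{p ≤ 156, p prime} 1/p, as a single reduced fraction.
Σ 1/p = 426559540131011718238816115585684956391671166781102121476137/225319534991831177328890236228992001350685163362356544091910

π(156) = 36, so the primes ≤ 156 are [2, 3, 5, 7, 11, 13, 17, 19, 23, 29, 31, 37, 41, 43, 47, 53, 59, 61, 67, 71, 73, 79, 83, 89, 97, 101, 103, 107, 109, 113, 127, 131, 137, 139, 149, 151]. Summing 1/p over these primes: 426559540131011718238816115585684956391671166781102121476137/225319534991831177328890236228992001350685163362356544091910 ≈ 1.8931. Mertens estimate ln ln(156) + 0.2615 ≈ 1.8809.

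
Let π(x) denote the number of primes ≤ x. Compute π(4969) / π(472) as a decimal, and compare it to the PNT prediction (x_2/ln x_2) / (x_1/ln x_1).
π(4969)/π(472) = 665/91 ≈ 7.3077;  PNT prediction ≈ 7.6158.

π(472) = 91 and π(4969) = 665, so π(4969)/π(472) ≈ 7.3077. The PNT-predicted ratio is (4969/ln(4969)) / (472/ln(472)) ≈ 7.6158. The two agree to within a few percent, as expected.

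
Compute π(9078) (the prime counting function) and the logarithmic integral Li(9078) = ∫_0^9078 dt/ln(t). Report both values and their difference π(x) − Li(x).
π(9078) = 1127;  Li(9078) ≈ 1145.51;  π(x) − Li(x) ≈ -18.51.

Direct count of primes ≤ 9078 gives π(9078) = 1127. Numerical evaluation of the logarithmic integral gives Li(9078) ≈ 1145.51. The difference π(x) − Li(x) ≈ -18.51 is typically negative for small/moderate x (Li(x) overestimates), though Littlewood's theorem shows this sign changes infinitely often.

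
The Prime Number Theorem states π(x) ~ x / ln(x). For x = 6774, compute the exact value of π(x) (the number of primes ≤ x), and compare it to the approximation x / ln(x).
π(6774) = 871;  x/ln(x) ≈ 767.95;  relative error ≈ 11.83%.

Directly count primes up to 6774: π(6774) = 871. The PNT approximation gives 6774/ln(6774) ≈ 6774/8.82085 ≈ 767.95. Relative error (π(x) − x/ln(x)) / π(x) ≈ 11.83%; the approximation is known to undercount slightly (Li(x) is a better estimate).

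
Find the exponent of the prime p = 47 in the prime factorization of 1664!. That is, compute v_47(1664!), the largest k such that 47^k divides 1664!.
v_47(1664!) = 35

Legendre's formula: v_p(n!) = Σ_{k ≥ 1} ⌊n / p^k⌋. For p = 47, n = 1664, the terms are:
  ⌊1664/47^1⌋ = ⌊1664/47⌋ = 35
(the next term ⌊1664/47^2⌋ = 0, terminating the sum). Summing: v_47(1664!) = 35 = 35.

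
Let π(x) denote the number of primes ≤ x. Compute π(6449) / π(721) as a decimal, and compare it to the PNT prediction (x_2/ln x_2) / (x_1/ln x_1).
π(6449)/π(721) = 837/128 ≈ 6.5391;  PNT prediction ≈ 6.7103.

π(721) = 128 and π(6449) = 837, so π(6449)/π(721) ≈ 6.5391. The PNT-predicted ratio is (6449/ln(6449)) / (721/ln(721)) ≈ 6.7103. The two agree to within a few percent, as expected.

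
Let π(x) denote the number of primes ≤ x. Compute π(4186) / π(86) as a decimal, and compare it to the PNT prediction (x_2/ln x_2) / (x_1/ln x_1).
π(4186)/π(86) = 574/23 ≈ 24.9565;  PNT prediction ≈ 25.9983.

π(86) = 23 and π(4186) = 574, so π(4186)/π(86) ≈ 24.9565. The PNT-predicted ratio is (4186/ln(4186)) / (86/ln(86)) ≈ 25.9983. The two agree to within a few percent, as expected.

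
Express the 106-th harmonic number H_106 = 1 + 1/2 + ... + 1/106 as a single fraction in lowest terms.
H_106 = 760893664482154975191407476065305792641722041/145060212702939779988529042870810778780278080

Direct summation: H_106 = 1 + 1/2 + ... + 1/106. The least common denominator is lcm(1, ..., 106) = 725301063514698899942645214354053893901390400; over this denominator the numerator is 725301063514698899942645214354053893901390400 + 362650531757349449971322607177026946950695200 + 241767021171566299980881738118017964633796800 + 181325265878674724985661303588513473475347600 + 145060212702939779988529042870810778780278080 + 120883510585783149990440869059008982316898400 + 103614437644956985706092173479150556271627200 + 90662632939337362492830651794256736737673800 + 80589007057188766660293912706005988211265600 + 72530106351469889994264521435405389390139040 + 65936460319518081812967746759459444900126400 + 60441755292891574995220434529504491158449200 + 55792389501130684610972708796465684146260800 + 51807218822478492853046086739575278135813600 + 48353404234313259996176347623603592926759360 + 45331316469668681246415325897128368368836900 + 42664768442041111761332071432591405523611200 + 40294503528594383330146956353002994105632800 + 38173740184984152628560274439687047047441600 + 36265053175734944997132260717702694695069520 + 34538145881652328568697391159716852090542400 + 32968230159759040906483873379729722450063200 + 31534828848465169562723704971915386691364800 + 30220877646445787497610217264752245579224600 + 29012042540587955997705808574162155756055616 + 27896194750565342305486354398232842073130400 + 26863002352396255553431304235335329403755200 + 25903609411239246426523043369787639067906800 + 25010381500506858618711903943243237720737600 + 24176702117156629998088173811801796463379680 + 23396808500474158062665974656582383674238400 + 22665658234834340623207662948564184184418450 + 21978820106506027270989248919819814966708800 + 21332384221020555880666035716295702761805600 + 20722887528991397141218434695830111254325440 + 20147251764297191665073478176501497052816400 + 19602731446343213511963384171731186321659200 + 19086870092492076314280137219843523523720800 + 18597463167043561536990902932155228048753600 + 18132526587867472498566130358851347347534760 + 17690269841821924388845005228147655948814400 + 17269072940826164284348695579858426045271200 + 16867466593365090696340586380326834741892800 + 16484115079879520453241936689864861225031600 + 16117801411437753332058782541201197642253120 + 15767414424232584781361852485957693345682400 + 15431937521589338296652025837320295614923200 + 15110438823222893748805108632376122789612300 + 14802062520708140815156024782735793753089600 + 14506021270293977998852904287081077878027808 + 14221589480680370587110690477530468507870400 + 13948097375282671152743177199116421036565200 + 13684925726692432074389532346302903658516800 + 13431501176198127776715652117667664701877600 + 13187292063903616362593549351891888980025280 + 12951804705619623213261521684893819533953400 + 12724580061661384209520091479895682349147200 + 12505190750253429309355951971621618860368800 + 12293238364655913558349918887356845659345600 + 12088351058578314999044086905900898231689840 + 11890181369093424589223692038591047441006400 + 11698404250237079031332987328291191837119200 + 11512715293884109522899130386572284030180800 + 11332829117417170311603831474282092092209225 + 11158477900226136922194541759293136829252160 + 10989410053253013635494624459909907483354400 + 10825389007682073133472316632150058117931200 + 10666192110510277940333017858147851380902800 + 10511609616155056520907901657305128897121600 + 10361443764495698570609217347915055627162720 + 10215507936826745069614721328930336533822400 + 10073625882148595832536739088250748526408200 + 9935631007050669862228016634987039642484800 + 9801365723171606755981692085865593160829600 + 9670680846862651999235269524720718585351872 + 9543435046246038157140068609921761761860400 + 9419494331359725973281106679922777842875200 + 9298731583521780768495451466077614024376800 + 9181026120439226581552471067772834100017600 + 9066263293933736249283065179425673673767380 + 8954334117465418517810434745111776467918400 + 8845134920910962194422502614073827974407200 + 8738567030297577107742713425952456553028800 + 8634536470413082142174347789929213022635600 + 8532953688408222352266414286518281104722240 + 8433733296682545348170293190163417370946400 + 8336793833502286206237301314414412573579200 + 8242057539939760226620968344932430612515800 + 8149450151850549437557811397236560605633600 + 8058900705718876666029391270600598821126560 + 7970341357304383515853244113780812020894400 + 7883707212116292390680926242978846672841200 + 7798936166824719354221991552194127891412800 + 7715968760794669148326012918660147807461600 + 7634748036996830525712054887937409409488320 + 7555219411611446874402554316188061394806150 + 7477330551697926803532424890247978287643200 + 7401031260354070407578012391367896876544800 + 7326273368835342423663082973273271655569600 + 7253010635146988999426452143540538939013904 + 7181198648660385147946982320337167266350400 + 7110794740340185293555345238765234253935200 + 7041757898200960193617914702466542659236800 + 6974048687641335576371588599558210518282600 + 6907629176330465713739478231943370418108480 + 6842462863346216037194766173151451829258400 = 3804468322410774875957037380326528963208610205, so H_106 = 3804468322410774875957037380326528963208610205/725301063514698899942645214354053893901390400; reducing by gcd(3804468322410774875957037380326528963208610205, 725301063514698899942645214354053893901390400) = 5 gives 760893664482154975191407476065305792641722041/145060212702939779988529042870810778780278080 ≈ 5.24536. (The PNT-adjacent estimate ln(106) + γ ≈ 5.24065 matches within O(1/n).)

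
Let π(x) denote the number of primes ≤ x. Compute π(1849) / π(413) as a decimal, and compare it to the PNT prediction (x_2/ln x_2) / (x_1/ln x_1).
π(1849)/π(413) = 283/80 ≈ 3.5375;  PNT prediction ≈ 3.5849.

π(413) = 80 and π(1849) = 283, so π(1849)/π(413) ≈ 3.5375. The PNT-predicted ratio is (1849/ln(1849)) / (413/ln(413)) ≈ 3.5849. The two agree to within a few percent, as expected.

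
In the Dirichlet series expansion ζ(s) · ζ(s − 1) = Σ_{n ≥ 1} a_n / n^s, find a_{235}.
σ(235) = 288

In the product (Σ m^0/m^s)(Σ k / k^s) = Σ (Σ_{d | n} d) / n^s, the coefficient of 1/n^s is σ(n) = Σ_{d | n} d. For n = 235, divisors are [1, 5, 47, 235]; summing: σ(235) = 288.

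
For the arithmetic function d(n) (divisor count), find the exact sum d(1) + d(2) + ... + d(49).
Σ_{n ≤ 49} d(n) = 201

Compute d(n) for each 1 ≤ n ≤ 49: d(1) = 1, d(2) = 2, d(3) = 2, d(4) = 3, d(5) = 2, d(6) = 4, d(7) = 2, d(8) = 4, d(9) = 3, d(10) = 4, d(11) = 2, d(12) = 6, d(13) = 2, d(14) = 4, d(15) = 4, d(16) = 5, d(17) = 2, d(18) = 6, d(19) = 2, d(20) = 6, d(21) = 4, d(22) = 4, d(23) = 2, d(24) = 8, d(25) = 3, d(26) = 4, d(27) = 4, d(28) = 6, d(29) = 2, d(30) = 8, d(31) = 2, d(32) = 6, d(33) = 4, d(34) = 4, d(35) = 4, d(36) = 9, d(37) = 2, d(38) = 4, d(39) = 4, d(40) = 8, d(41) = 2, d(42) = 8, d(43) = 2, d(44) = 6, d(45) = 6, d(46) = 4, d(47) = 2, d(48) = 10, d(49) = 3. Summing all 49 values: 201. (Dirichlet's divisor formula: Σ_{n ≤ x} d(n) = x ln(x) + (2γ − 1) x + O(√x). For x = 49, the asymptotic estimate is ≈ 198.27.)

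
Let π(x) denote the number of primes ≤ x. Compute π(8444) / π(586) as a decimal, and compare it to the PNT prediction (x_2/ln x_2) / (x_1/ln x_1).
π(8444)/π(586) = 1056/106 ≈ 9.9623;  PNT prediction ≈ 10.1576.

π(586) = 106 and π(8444) = 1056, so π(8444)/π(586) ≈ 9.9623. The PNT-predicted ratio is (8444/ln(8444)) / (586/ln(586)) ≈ 10.1576. The two agree to within a few percent, as expected.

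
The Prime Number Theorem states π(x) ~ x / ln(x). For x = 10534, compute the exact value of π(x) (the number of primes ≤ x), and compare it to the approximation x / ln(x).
π(10534) = 1288;  x/ln(x) ≈ 1137.29;  relative error ≈ 11.70%.

Directly count primes up to 10534: π(10534) = 1288. The PNT approximation gives 10534/ln(10534) ≈ 10534/9.26236 ≈ 1137.29. Relative error (π(x) − x/ln(x)) / π(x) ≈ 11.70%; the approximation is known to undercount slightly (Li(x) is a better estimate).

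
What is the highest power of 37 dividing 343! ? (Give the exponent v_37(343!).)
v_37(343!) = 9

Legendre's formula: v_p(n!) = Σ_{k ≥ 1} ⌊n / p^k⌋. For p = 37, n = 343, the terms are:
  ⌊343/37^1⌋ = ⌊343/37⌋ = 9
(the next term ⌊343/37^2⌋ = 0, terminating the sum). Summing: v_37(343!) = 9 = 9.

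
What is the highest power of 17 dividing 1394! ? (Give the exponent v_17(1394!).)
v_17(1394!) = 86

Legendre's formula: v_p(n!) = Σ_{k ≥ 1} ⌊n / p^k⌋. For p = 17, n = 1394, the terms are:
  ⌊1394/17^1⌋ = ⌊1394/17⌋ = 82
  ⌊1394/17^2⌋ = ⌊1394/289⌋ = 4
(the next term ⌊1394/17^3⌋ = 0, terminating the sum). Summing: v_17(1394!) = 82 + 4 = 86.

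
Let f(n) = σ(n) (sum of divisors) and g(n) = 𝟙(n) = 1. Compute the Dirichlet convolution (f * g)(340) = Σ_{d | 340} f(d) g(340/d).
(σ * 𝟙)(340) = 1463

Divisors of 340: [1, 2, 4, 5, 10, 17, 20, 34, 68, 85, 170, 340]. For each d | 340:
  d = 1: σ(1) · 𝟙(340/1) = 1 · 1 = 1
  d = 2: σ(2) · 𝟙(340/2) = 3 · 1 = 3
  d = 4: σ(4) · 𝟙(340/4) = 7 · 1 = 7
  d = 5: σ(5) · 𝟙(340/5) = 6 · 1 = 6
  d = 10: σ(10) · 𝟙(340/10) = 18 · 1 = 18
  d = 17: σ(17) · 𝟙(340/17) = 18 · 1 = 18
  d = 20: σ(20) · 𝟙(340/20) = 42 · 1 = 42
  d = 34: σ(34) · 𝟙(340/34) = 54 · 1 = 54
  d = 68: σ(68) · 𝟙(340/68) = 126 · 1 = 126
  d = 85: σ(85) · 𝟙(340/85) = 108 · 1 = 108
  d = 170: σ(170) · 𝟙(340/170) = 324 · 1 = 324
  d = 340: σ(340) · 𝟙(340/340) = 756 · 1 = 756
Summing: (σ * 𝟙)(340) = 1 + 3 + 7 + 6 + 18 + 18 + 42 + 54 + 126 + 108 + 324 + 756 = 1463.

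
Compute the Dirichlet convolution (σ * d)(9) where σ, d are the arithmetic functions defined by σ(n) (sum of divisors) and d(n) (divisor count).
(σ * d)(9) = 24

Divisors of 9: [1, 3, 9]. For each d | 9:
  d = 1: σ(1) · d(9/1) = 1 · 3 = 3
  d = 3: σ(3) · d(9/3) = 4 · 2 = 8
  d = 9: σ(9) · d(9/9) = 13 · 1 = 13
Summing: (σ * d)(9) = 3 + 8 + 13 = 24.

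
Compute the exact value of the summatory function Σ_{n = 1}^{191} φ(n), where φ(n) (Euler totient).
Σ_{n ≤ 191} φ(n) = 11166

Compute φ(n) for each 1 ≤ n ≤ 191: φ(1) = 1, φ(2) = 1, φ(3) = 2, φ(4) = 2, φ(5) = 4, φ(6) = 2, φ(7) = 6, φ(8) = 4, φ(9) = 6, φ(10) = 4, φ(11) = 10, φ(12) = 4, φ(13) = 12, φ(14) = 6, φ(15) = 8, φ(16) = 8, φ(17) = 16, φ(18) = 6, φ(19) = 18, φ(20) = 8, φ(21) = 12, φ(22) = 10, φ(23) = 22, φ(24) = 8, φ(25) = 20, φ(26) = 12, φ(27) = 18, φ(28) = 12, φ(29) = 28, φ(30) = 8, φ(31) = 30, φ(32) = 16, φ(33) = 20, φ(34) = 16, φ(35) = 24, φ(36) = 12, φ(37) = 36, φ(38) = 18, φ(39) = 24, φ(40) = 16, φ(41) = 40, φ(42) = 12, φ(43) = 42, φ(44) = 20, φ(45) = 24, φ(46) = 22, φ(47) = 46, φ(48) = 16, φ(49) = 42, φ(50) = 20, φ(51) = 32, φ(52) = 24, φ(53) = 52, φ(54) = 18, φ(55) = 40, φ(56) = 24, φ(57) = 36, φ(58) = 28, φ(59) = 58, φ(60) = 16, φ(61) = 60, φ(62) = 30, φ(63) = 36, φ(64) = 32, φ(65) = 48, φ(66) = 20, φ(67) = 66, φ(68) = 32, φ(69) = 44, φ(70) = 24, φ(71) = 70, φ(72) = 24, φ(73) = 72, φ(74) = 36, φ(75) = 40, φ(76) = 36, φ(77) = 60, φ(78) = 24, φ(79) = 78, φ(80) = 32, φ(81) = 54, φ(82) = 40, φ(83) = 82, φ(84) = 24, φ(85) = 64, φ(86) = 42, φ(87) = 56, φ(88) = 40, φ(89) = 88, φ(90) = 24, φ(91) = 72, φ(92) = 44, φ(93) = 60, φ(94) = 46, φ(95) = 72, φ(96) = 32, φ(97) = 96, φ(98) = 42, φ(99) = 60, φ(100) = 40, φ(101) = 100, φ(102) = 32, φ(103) = 102, φ(104) = 48, φ(105) = 48, φ(106) = 52, φ(107) = 106, φ(108) = 36, φ(109) = 108, φ(110) = 40, φ(111) = 72, φ(112) = 48, φ(113) = 112, φ(114) = 36, φ(115) = 88, φ(116) = 56, φ(117) = 72, φ(118) = 58, φ(119) = 96, φ(120) = 32, φ(121) = 110, φ(122) = 60, φ(123) = 80, φ(124) = 60, φ(125) = 100, φ(126) = 36, φ(127) = 126, φ(128) = 64, φ(129) = 84, φ(130) = 48, φ(131) = 130, φ(132) = 40, φ(133) = 108, φ(134) = 66, φ(135) = 72, φ(136) = 64, φ(137) = 136, φ(138) = 44, φ(139) = 138, φ(140) = 48, φ(141) = 92, φ(142) = 70, φ(143) = 120, φ(144) = 48, φ(145) = 112, φ(146) = 72, φ(147) = 84, φ(148) = 72, φ(149) = 148, φ(150) = 40, φ(151) = 150, φ(152) = 72, φ(153) = 96, φ(154) = 60, φ(155) = 120, φ(156) = 48, φ(157) = 156, φ(158) = 78, φ(159) = 104, φ(160) = 64, φ(161) = 132, φ(162) = 54, φ(163) = 162, φ(164) = 80, φ(165) = 80, φ(166) = 82, φ(167) = 166, φ(168) = 48, φ(169) = 156, φ(170) = 64, φ(171) = 108, φ(172) = 84, φ(173) = 172, φ(174) = 56, φ(175) = 120, φ(176) = 80, φ(177) = 116, φ(178) = 88, φ(179) = 178, φ(180) = 48, φ(181) = 180, φ(182) = 72, φ(183) = 120, φ(184) = 88, φ(185) = 144, φ(186) = 60, φ(187) = 160, φ(188) = 92, φ(189) = 108, φ(190) = 72, φ(191) = 190. Summing all 191 values: 11166. (Average order: Σ_{n ≤ x} φ(n) ~ (3/π²) x². For x = 191, (3/π²)·191² ≈ 11088.89.)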